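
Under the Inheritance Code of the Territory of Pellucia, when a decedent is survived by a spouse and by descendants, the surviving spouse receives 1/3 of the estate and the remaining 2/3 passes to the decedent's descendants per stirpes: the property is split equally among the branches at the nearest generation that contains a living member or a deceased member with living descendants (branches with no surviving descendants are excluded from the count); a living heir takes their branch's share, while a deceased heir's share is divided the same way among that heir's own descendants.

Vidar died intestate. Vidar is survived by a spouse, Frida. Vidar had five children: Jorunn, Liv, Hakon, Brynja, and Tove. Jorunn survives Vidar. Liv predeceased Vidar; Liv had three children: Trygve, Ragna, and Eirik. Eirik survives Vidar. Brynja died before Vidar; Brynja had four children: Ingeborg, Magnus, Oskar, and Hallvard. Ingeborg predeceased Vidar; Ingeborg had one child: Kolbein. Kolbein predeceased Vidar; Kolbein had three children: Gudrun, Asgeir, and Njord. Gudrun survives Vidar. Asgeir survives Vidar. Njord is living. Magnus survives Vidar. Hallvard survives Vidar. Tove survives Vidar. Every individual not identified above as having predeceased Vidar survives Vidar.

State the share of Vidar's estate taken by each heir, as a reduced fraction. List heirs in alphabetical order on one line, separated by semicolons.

Asgeir 1/90; Eirik 2/45; Frida 1/3; Gudrun 1/90; Hakon 2/15; Hallvard 1/30; Jorunn 2/15; Magnus 1/30; Njord 1/90; Oskar 1/30; Ragna 2/45; Tove 2/15; Trygve 2/45

Frida, as surviving spouse, takes 1/3.
The remaining 2/3 passes to Vidar's descendants per stirpes.
The 2/3 is divided into 5 equal shares of 2/15 among Jorunn, Liv, Hakon, Brynja, Tove.
Jorunn is living and takes 2/15.
Liv predeceased; the 2/15 allotted to Liv's branch passes to Liv's issue by representation.
The 2/15 is divided into 3 equal shares of 2/45 among Trygve, Ragna, Eirik.
Trygve is living and takes 2/45.
Ragna is living and takes 2/45.
Eirik is living and takes 2/45.
Hakon is living and takes 2/15.
Brynja predeceased; the 2/15 allotted to Brynja's branch passes to Brynja's issue by representation.
The 2/15 is divided into 4 equal shares of 1/30 among Ingeborg, Magnus, Oskar, Hallvard.
Ingeborg predeceased; the 1/30 allotted to Ingeborg's branch passes to Ingeborg's issue by representation.
Kolbein's line is the sole branch at this level, so the full 1/30 passes to Kolbein's issue by representation.
The 1/30 is divided into 3 equal shares of 1/90 among Gudrun, Asgeir, Njord.
Gudrun is living and takes 1/90.
Asgeir is living and takes 1/90.
Njord is living and takes 1/90.
Magnus is living and takes 1/30.
Oskar is living and takes 1/30.
Hallvard is living and takes 1/30.
Tove is living and takes 2/15.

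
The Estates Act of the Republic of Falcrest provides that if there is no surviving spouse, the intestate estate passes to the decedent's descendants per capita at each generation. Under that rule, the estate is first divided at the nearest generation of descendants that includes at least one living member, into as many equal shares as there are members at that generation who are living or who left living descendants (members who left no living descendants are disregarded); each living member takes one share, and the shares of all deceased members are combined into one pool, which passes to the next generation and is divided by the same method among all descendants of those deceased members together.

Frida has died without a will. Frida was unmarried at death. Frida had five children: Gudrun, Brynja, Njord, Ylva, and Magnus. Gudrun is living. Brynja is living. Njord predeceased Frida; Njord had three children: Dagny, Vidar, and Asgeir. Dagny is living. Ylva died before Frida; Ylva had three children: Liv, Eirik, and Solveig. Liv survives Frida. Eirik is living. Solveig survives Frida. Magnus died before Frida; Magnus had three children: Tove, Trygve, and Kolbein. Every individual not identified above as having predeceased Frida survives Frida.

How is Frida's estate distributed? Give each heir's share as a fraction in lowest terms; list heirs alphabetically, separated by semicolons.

There is no surviving spouse, so the entire estate passes to Frida's descendants per capita at each generation.
At generation 1 (Gudrun, Brynja, Njord, Ylva, Magnus) there are 5 shares of (1)/5 = 1/5 each.
Living: Gudrun and Brynja — each takes 1/5.
Deceased: Njord, Ylva, and Magnus. Their combined 3/5 is pooled and carried to generation 2.
At generation 2 (Dagny, Vidar, Asgeir, Liv, Eirik, Solveig, Tove, Trygve, Kolbein) there are 9 shares of (3/5)/9 = 1/15 each.
Living: Dagny, Vidar, Asgeir, Liv, Eirik, Solveig, Tove, Trygve, and Kolbein — each takes 1/15.

Asgeir 1/15; Brynja 1/5; Dagny 1/15; Eirik 1/15; Gudrun 1/5; Kolbein 1/15; Liv 1/15; Solveig 1/15; Tove 1/15; Trygve 1/15; Vidar 1/15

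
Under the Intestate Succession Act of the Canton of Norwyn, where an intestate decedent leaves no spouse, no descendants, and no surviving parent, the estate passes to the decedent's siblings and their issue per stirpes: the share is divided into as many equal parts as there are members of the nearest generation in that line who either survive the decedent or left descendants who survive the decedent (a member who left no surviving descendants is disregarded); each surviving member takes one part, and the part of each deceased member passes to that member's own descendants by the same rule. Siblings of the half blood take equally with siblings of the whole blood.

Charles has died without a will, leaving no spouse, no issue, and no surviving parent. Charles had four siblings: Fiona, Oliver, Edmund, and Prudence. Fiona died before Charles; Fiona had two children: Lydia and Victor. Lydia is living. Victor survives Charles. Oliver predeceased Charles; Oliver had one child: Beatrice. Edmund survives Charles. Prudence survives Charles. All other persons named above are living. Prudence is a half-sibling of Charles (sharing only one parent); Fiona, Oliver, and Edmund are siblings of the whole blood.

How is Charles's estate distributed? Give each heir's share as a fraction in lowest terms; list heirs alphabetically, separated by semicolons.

Beatrice 1/4; Edmund 1/4; Lydia 1/8; Prudence 1/4; Victor 1/8

No spouse, descendants, or parent survives, so the estate passes to Charles's siblings per stirpes.
Half-blood and whole-blood siblings take equally under the stated rule.
The estate is divided into 4 equal shares of 1/4 among Fiona, Oliver, Edmund, Prudence.
Fiona predeceased; the 1/4 allotted to Fiona's branch passes to Fiona's issue by representation.
The 1/4 is divided into 2 equal shares of 1/8 among Lydia, Victor.
Lydia is living and takes 1/8.
Victor is living and takes 1/8.
Oliver predeceased; the 1/4 allotted to Oliver's branch passes to Oliver's issue by representation.
Beatrice is the sole taker at this level and receives the full 1/4.
Edmund is living and takes 1/4.
Prudence is living and takes 1/4.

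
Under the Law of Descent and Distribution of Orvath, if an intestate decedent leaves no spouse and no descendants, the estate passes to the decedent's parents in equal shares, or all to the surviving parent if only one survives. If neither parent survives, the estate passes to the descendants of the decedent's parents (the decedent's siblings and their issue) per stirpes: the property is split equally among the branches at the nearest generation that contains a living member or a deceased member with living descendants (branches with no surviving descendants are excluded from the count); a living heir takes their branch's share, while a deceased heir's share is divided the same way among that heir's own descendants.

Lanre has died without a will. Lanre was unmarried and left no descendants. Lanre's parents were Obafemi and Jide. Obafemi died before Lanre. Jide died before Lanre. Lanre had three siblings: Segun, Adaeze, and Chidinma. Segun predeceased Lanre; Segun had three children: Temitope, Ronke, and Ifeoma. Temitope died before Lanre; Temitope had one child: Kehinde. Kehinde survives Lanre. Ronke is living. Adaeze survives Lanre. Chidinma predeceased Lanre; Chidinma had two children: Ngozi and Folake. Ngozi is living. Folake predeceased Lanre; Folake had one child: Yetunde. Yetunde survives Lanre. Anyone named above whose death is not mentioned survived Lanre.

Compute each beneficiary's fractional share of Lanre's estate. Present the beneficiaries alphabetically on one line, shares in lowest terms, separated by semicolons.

Adaeze 1/3; Ifeoma 1/9; Kehinde 1/9; Ngozi 1/6; Ronke 1/9; Yetunde 1/6

Neither parent survives and there are no descendants, so the estate passes to Lanre's siblings and their issue per stirpes.
The estate is divided into 3 equal shares of 1/3 among Segun, Adaeze, Chidinma.
Segun predeceased; the 1/3 allotted to Segun's branch passes to Segun's issue by representation.
The 1/3 is divided into 3 equal shares of 1/9 among Temitope, Ronke, Ifeoma.
Temitope predeceased; the 1/9 allotted to Temitope's branch passes to Temitope's issue by representation.
Kehinde is the sole taker at this level and receives the full 1/9.
Ronke is living and takes 1/9.
Ifeoma is living and takes 1/9.
Adaeze is living and takes 1/3.
Chidinma predeceased; the 1/3 allotted to Chidinma's branch passes to Chidinma's issue by representation.
The 1/3 is divided into 2 equal shares of 1/6 among Ngozi, Folake.
Ngozi is living and takes 1/6.
Folake predeceased; the 1/6 allotted to Folake's branch passes to Folake's issue by representation.
Yetunde is the sole taker at this level and receives the full 1/6.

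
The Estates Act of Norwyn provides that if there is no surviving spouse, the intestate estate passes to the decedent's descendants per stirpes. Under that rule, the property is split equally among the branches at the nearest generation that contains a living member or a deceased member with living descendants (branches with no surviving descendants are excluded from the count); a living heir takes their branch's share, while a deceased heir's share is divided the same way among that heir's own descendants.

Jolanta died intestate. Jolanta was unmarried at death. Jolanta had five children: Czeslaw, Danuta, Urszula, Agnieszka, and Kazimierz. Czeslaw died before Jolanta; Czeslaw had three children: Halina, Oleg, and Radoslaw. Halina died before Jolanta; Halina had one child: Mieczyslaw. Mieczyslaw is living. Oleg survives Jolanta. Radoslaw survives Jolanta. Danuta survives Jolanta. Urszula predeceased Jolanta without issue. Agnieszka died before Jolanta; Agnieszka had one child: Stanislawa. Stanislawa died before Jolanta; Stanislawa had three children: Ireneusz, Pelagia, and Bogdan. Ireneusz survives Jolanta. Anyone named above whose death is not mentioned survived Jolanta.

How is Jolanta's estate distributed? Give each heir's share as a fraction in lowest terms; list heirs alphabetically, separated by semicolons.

Bogdan 1/12; Danuta 1/4; Ireneusz 1/12; Kazimierz 1/4; Mieczyslaw 1/12; Oleg 1/12; Pelagia 1/12; Radoslaw 1/12

There is no surviving spouse, so the entire estate passes to Jolanta's descendants per stirpes.
Urszula left no surviving issue, so that branch lapses and is disregarded.
The estate is divided into 4 equal shares of 1/4 among Czeslaw, Danuta, Agnieszka, Kazimierz.
Czeslaw predeceased; the 1/4 allotted to Czeslaw's branch passes to Czeslaw's issue by representation.
The 1/4 is divided into 3 equal shares of 1/12 among Halina, Oleg, Radoslaw.
Halina predeceased; the 1/12 allotted to Halina's branch passes to Halina's issue by representation.
Mieczyslaw is the sole taker at this level and receives the full 1/12.
Oleg is living and takes 1/12.
Radoslaw is living and takes 1/12.
Danuta is living and takes 1/4.
Agnieszka predeceased; the 1/4 allotted to Agnieszka's branch passes to Agnieszka's issue by representation.
Stanislawa's line is the sole branch at this level, so the full 1/4 passes to Stanislawa's issue by representation.
The 1/4 is divided into 3 equal shares of 1/12 among Ireneusz, Pelagia, Bogdan.
Ireneusz is living and takes 1/12.
Pelagia is living and takes 1/12.
Bogdan is living and takes 1/12.
Kazimierz is living and takes 1/4.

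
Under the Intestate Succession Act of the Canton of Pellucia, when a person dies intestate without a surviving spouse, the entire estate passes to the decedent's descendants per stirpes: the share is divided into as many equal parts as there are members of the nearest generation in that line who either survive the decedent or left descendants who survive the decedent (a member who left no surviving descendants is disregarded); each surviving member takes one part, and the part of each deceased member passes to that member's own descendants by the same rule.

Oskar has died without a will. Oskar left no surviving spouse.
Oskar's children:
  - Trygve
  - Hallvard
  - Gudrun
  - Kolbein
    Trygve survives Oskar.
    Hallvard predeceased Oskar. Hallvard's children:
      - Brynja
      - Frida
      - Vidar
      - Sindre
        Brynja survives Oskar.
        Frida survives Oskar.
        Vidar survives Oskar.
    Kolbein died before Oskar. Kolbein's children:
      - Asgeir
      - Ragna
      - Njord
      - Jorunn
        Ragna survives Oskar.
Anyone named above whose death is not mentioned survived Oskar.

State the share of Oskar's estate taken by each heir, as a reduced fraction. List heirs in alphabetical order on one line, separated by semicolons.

Asgeir 1/16; Brynja 1/16; Frida 1/16; Gudrun 1/4; Jorunn 1/16; Njord 1/16; Ragna 1/16; Sindre 1/16; Trygve 1/4; Vidar 1/16

There is no surviving spouse, so the entire estate passes to Oskar's descendants per stirpes.
The estate is divided into 4 equal shares of 1/4 among Trygve, Hallvard, Gudrun, Kolbein.
Trygve is living and takes 1/4.
Hallvard predeceased; the 1/4 allotted to Hallvard's branch passes to Hallvard's issue by representation.
The 1/4 is divided into 4 equal shares of 1/16 among Brynja, Frida, Vidar, Sindre.
Brynja is living and takes 1/16.
Frida is living and takes 1/16.
Vidar is living and takes 1/16.
Sindre is living and takes 1/16.
Gudrun is living and takes 1/4.
Kolbein predeceased; the 1/4 allotted to Kolbein's branch passes to Kolbein's issue by representation.
The 1/4 is divided into 4 equal shares of 1/16 among Asgeir, Ragna, Njord, Jorunn.
Asgeir is living and takes 1/16.
Ragna is living and takes 1/16.
Njord is living and takes 1/16.
Jorunn is living and takes 1/16.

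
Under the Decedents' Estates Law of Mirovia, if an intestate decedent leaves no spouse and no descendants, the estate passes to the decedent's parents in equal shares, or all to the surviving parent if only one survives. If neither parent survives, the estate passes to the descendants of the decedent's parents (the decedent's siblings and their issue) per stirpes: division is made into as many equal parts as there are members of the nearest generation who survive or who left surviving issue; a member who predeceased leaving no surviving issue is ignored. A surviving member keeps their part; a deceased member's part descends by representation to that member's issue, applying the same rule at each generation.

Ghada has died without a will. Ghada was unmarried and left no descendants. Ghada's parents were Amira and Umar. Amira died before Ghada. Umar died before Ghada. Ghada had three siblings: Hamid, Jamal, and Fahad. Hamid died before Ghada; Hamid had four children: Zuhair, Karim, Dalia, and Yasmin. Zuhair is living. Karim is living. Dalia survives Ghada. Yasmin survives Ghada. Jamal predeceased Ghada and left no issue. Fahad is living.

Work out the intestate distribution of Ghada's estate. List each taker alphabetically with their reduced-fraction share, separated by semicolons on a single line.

Neither parent survives and there are no descendants, so the estate passes to Ghada's siblings and their issue per stirpes.
Jamal left no surviving issue, so that branch lapses and is disregarded.
The estate is divided into 2 equal shares of 1/2 among Hamid, Fahad.
Hamid predeceased; the 1/2 allotted to Hamid's branch passes to Hamid's issue by representation.
The 1/2 is divided into 4 equal shares of 1/8 among Zuhair, Karim, Dalia, Yasmin.
Zuhair is living and takes 1/8.
Karim is living and takes 1/8.
Dalia is living and takes 1/8.
Yasmin is living and takes 1/8.
Fahad is living and takes 1/2.

Dalia 1/8; Fahad 1/2; Karim 1/8; Yasmin 1/8; Zuhair 1/8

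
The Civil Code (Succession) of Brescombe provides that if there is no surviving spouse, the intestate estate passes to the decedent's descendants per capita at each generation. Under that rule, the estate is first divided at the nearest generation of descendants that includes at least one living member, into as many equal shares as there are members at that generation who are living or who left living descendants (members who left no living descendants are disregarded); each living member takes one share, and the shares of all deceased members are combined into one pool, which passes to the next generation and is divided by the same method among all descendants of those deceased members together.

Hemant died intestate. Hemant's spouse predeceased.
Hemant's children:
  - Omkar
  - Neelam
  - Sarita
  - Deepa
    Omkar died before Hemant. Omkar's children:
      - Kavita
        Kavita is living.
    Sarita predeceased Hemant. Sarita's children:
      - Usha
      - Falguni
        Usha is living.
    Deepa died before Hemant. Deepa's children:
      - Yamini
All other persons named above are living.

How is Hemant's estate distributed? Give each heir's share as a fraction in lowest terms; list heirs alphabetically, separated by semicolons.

Falguni 3/16; Kavita 3/16; Neelam 1/4; Usha 3/16; Yamini 3/16

There is no surviving spouse, so the entire estate passes to Hemant's descendants per capita at each generation.
At generation 1 (Omkar, Neelam, Sarita, Deepa) there are 4 shares of (1)/4 = 1/4 each.
Living: Neelam — each takes 1/4.
Deceased: Omkar, Sarita, and Deepa. Their combined 3/4 is pooled and carried to generation 2.
At generation 2 (Kavita, Usha, Falguni, Yamini) there are 4 shares of (3/4)/4 = 3/16 each.
Living: Kavita, Usha, Falguni, and Yamini — each takes 3/16.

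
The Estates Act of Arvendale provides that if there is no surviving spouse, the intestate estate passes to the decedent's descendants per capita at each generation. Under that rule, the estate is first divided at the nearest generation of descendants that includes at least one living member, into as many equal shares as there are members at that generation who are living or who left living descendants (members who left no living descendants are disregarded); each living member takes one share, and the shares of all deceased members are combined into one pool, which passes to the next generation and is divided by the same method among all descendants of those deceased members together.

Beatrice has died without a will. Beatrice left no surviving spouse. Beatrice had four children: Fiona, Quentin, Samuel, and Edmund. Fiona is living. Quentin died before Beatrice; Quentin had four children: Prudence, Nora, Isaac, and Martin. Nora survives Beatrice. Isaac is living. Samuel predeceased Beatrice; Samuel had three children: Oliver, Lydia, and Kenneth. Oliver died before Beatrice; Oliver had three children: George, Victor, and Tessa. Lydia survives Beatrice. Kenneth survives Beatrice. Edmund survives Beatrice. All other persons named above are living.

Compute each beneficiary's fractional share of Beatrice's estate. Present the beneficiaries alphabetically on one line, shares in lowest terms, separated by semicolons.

Edmund 1/4; Fiona 1/4; George 1/42; Isaac 1/14; Kenneth 1/14; Lydia 1/14; Martin 1/14; Nora 1/14; Prudence 1/14; Tessa 1/42; Victor 1/42

There is no surviving spouse, so the entire estate passes to Beatrice's descendants per capita at each generation.
At generation 1 (Fiona, Quentin, Samuel, Edmund) there are 4 shares of (1)/4 = 1/4 each.
Living: Fiona and Edmund — each takes 1/4.
Deceased: Quentin and Samuel. Their combined 1/2 is pooled and carried to generation 2.
At generation 2 (Prudence, Nora, Isaac, Martin, Oliver, Lydia, Kenneth) there are 7 shares of (1/2)/7 = 1/14 each.
Living: Prudence, Nora, Isaac, Martin, Lydia, and Kenneth — each takes 1/14.
Deceased: Oliver. That 1/14 share is carried to generation 3.
At generation 3 (George, Victor, Tessa) there are 3 shares of (1/14)/3 = 1/42 each.
Living: George, Victor, and Tessa — each takes 1/42.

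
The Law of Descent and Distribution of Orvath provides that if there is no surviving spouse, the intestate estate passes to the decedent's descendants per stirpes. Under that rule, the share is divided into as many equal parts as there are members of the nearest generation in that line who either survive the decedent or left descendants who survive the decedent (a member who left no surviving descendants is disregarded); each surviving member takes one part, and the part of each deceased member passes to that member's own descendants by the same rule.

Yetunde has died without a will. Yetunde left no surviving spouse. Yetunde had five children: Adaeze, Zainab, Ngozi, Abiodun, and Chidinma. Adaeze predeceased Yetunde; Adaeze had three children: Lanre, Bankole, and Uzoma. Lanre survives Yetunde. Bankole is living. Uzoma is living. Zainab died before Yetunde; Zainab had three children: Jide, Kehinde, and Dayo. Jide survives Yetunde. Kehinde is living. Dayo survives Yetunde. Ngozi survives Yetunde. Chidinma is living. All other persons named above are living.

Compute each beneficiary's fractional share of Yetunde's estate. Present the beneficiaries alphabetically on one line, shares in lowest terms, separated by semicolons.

There is no surviving spouse, so the entire estate passes to Yetunde's descendants per stirpes.
The estate is divided into 5 equal shares of 1/5 among Adaeze, Zainab, Ngozi, Abiodun, Chidinma.
Adaeze predeceased; the 1/5 allotted to Adaeze's branch passes to Adaeze's issue by representation.
The 1/5 is divided into 3 equal shares of 1/15 among Lanre, Bankole, Uzoma.
Lanre is living and takes 1/15.
Bankole is living and takes 1/15.
Uzoma is living and takes 1/15.
Zainab predeceased; the 1/5 allotted to Zainab's branch passes to Zainab's issue by representation.
The 1/5 is divided into 3 equal shares of 1/15 among Jide, Kehinde, Dayo.
Jide is living and takes 1/15.
Kehinde is living and takes 1/15.
Dayo is living and takes 1/15.
Ngozi is living and takes 1/5.
Abiodun is living and takes 1/5.
Chidinma is living and takes 1/5.

Abiodun 1/5; Bankole 1/15; Chidinma 1/5; Dayo 1/15; Jide 1/15; Kehinde 1/15; Lanre 1/15; Ngozi 1/5; Uzoma 1/15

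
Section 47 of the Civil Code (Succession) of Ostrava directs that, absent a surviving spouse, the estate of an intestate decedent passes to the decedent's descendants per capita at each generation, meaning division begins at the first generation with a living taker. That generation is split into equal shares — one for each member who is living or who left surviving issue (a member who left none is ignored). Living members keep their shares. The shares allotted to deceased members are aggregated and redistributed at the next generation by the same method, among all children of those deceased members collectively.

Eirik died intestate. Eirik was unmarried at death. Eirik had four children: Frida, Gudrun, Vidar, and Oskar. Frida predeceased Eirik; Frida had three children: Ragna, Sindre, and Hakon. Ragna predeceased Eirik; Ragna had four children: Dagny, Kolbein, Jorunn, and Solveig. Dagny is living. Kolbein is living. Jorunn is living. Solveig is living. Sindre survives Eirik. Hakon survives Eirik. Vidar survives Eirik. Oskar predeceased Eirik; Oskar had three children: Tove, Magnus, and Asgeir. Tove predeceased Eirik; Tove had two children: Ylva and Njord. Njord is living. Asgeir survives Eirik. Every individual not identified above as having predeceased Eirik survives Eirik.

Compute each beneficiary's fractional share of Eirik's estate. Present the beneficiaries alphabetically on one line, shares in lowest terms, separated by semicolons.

There is no surviving spouse, so the entire estate passes to Eirik's descendants per capita at each generation.
At generation 1 (Frida, Gudrun, Vidar, Oskar) there are 4 shares of (1)/4 = 1/4 each.
Living: Gudrun and Vidar — each takes 1/4.
Deceased: Frida and Oskar. Their combined 1/2 is pooled and carried to generation 2.
At generation 2 (Ragna, Sindre, Hakon, Tove, Magnus, Asgeir) there are 6 shares of (1/2)/6 = 1/12 each.
Living: Sindre, Hakon, Magnus, and Asgeir — each takes 1/12.
Deceased: Ragna and Tove. Their combined 1/6 is pooled and carried to generation 3.
At generation 3 (Dagny, Kolbein, Jorunn, Solveig, Ylva, Njord) there are 6 shares of (1/6)/6 = 1/36 each.
Living: Dagny, Kolbein, Jorunn, Solveig, Ylva, and Njord — each takes 1/36.

Asgeir 1/12; Dagny 1/36; Gudrun 1/4; Hakon 1/12; Jorunn 1/36; Kolbein 1/36; Magnus 1/12; Njord 1/36; Sindre 1/12; Solveig 1/36; Vidar 1/4; Ylva 1/36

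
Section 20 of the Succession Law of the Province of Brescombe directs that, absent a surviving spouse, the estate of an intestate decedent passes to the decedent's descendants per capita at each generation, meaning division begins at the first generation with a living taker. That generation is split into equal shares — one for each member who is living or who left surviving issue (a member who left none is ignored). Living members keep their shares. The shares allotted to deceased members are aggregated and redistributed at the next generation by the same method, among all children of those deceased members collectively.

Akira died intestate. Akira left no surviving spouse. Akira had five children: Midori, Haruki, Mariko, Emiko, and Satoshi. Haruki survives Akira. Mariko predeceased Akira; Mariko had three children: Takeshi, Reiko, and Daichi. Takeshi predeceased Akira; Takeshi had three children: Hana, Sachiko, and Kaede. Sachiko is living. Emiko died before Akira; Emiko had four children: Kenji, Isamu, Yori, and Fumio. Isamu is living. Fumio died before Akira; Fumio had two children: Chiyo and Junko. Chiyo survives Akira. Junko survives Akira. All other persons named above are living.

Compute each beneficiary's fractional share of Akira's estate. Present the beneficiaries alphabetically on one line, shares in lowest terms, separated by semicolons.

Chiyo 4/175; Daichi 2/35; Hana 4/175; Haruki 1/5; Isamu 2/35; Junko 4/175; Kaede 4/175; Kenji 2/35; Midori 1/5; Reiko 2/35; Sachiko 4/175; Satoshi 1/5; Yori 2/35

There is no surviving spouse, so the entire estate passes to Akira's descendants per capita at each generation.
At generation 1 (Midori, Haruki, Mariko, Emiko, Satoshi) there are 5 shares of (1)/5 = 1/5 each.
Living: Midori, Haruki, and Satoshi — each takes 1/5.
Deceased: Mariko and Emiko. Their combined 2/5 is pooled and carried to generation 2.
At generation 2 (Takeshi, Reiko, Daichi, Kenji, Isamu, Yori, Fumio) there are 7 shares of (2/5)/7 = 2/35 each.
Living: Reiko, Daichi, Kenji, Isamu, and Yori — each takes 2/35.
Deceased: Takeshi and Fumio. Their combined 4/35 is pooled and carried to generation 3.
At generation 3 (Hana, Sachiko, Kaede, Chiyo, Junko) there are 5 shares of (4/35)/5 = 4/175 each.
Living: Hana, Sachiko, Kaede, Chiyo, and Junko — each takes 4/175.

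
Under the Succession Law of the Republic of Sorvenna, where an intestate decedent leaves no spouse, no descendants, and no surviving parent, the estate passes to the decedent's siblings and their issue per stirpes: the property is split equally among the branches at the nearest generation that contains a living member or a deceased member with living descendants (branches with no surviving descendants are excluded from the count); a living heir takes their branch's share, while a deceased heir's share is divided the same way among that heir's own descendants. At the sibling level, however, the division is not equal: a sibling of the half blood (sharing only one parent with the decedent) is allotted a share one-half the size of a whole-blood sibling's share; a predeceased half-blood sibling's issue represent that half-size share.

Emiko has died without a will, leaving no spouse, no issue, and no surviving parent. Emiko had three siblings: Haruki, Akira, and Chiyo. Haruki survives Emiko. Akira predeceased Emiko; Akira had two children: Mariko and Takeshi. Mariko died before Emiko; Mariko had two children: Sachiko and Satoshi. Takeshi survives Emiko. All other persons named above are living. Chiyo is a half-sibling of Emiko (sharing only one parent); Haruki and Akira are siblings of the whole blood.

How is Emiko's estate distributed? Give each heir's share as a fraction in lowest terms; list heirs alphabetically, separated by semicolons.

Chiyo 1/5; Haruki 2/5; Sachiko 1/10; Satoshi 1/10; Takeshi 1/5

No spouse, descendants, or parent survives, so the estate passes to Emiko's siblings per stirpes.
Half-blood siblings count for one-half the weight of whole-blood siblings at the initial division.
Dividing 1 in proportion to weights (total weight 5/2): Haruki (weight 1) → 2/5; Akira (weight 1) → 2/5; Chiyo (weight 1/2) → 1/5.
Haruki is living and takes 2/5.
Akira predeceased; the 2/5 allotted to Akira's branch passes to Akira's issue by representation.
The 2/5 is divided into 2 equal shares of 1/5 among Mariko, Takeshi.
Mariko predeceased; the 1/5 allotted to Mariko's branch passes to Mariko's issue by representation.
The 1/5 is divided into 2 equal shares of 1/10 among Sachiko, Satoshi.
Sachiko is living and takes 1/10.
Satoshi is living and takes 1/10.
Takeshi is living and takes 1/5.
Chiyo is living and takes 1/5.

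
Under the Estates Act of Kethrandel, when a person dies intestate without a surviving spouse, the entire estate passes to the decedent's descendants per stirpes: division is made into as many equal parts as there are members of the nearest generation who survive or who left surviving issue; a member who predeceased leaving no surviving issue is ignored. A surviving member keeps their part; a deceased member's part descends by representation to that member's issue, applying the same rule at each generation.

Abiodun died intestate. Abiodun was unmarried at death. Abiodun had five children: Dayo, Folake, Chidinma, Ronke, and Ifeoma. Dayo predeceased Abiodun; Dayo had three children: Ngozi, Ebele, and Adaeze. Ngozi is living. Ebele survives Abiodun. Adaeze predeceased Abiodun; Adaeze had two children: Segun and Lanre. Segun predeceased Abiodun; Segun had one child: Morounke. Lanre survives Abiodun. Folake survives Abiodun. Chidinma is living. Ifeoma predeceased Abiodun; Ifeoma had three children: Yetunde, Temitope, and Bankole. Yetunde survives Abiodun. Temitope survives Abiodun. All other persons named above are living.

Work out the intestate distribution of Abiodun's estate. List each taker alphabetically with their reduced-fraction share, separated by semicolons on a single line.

Bankole 1/15; Chidinma 1/5; Ebele 1/15; Folake 1/5; Lanre 1/30; Morounke 1/30; Ngozi 1/15; Ronke 1/5; Temitope 1/15; Yetunde 1/15

There is no surviving spouse, so the entire estate passes to Abiodun's descendants per stirpes.
The estate is divided into 5 equal shares of 1/5 among Dayo, Folake, Chidinma, Ronke, Ifeoma.
Dayo predeceased; the 1/5 allotted to Dayo's branch passes to Dayo's issue by representation.
The 1/5 is divided into 3 equal shares of 1/15 among Ngozi, Ebele, Adaeze.
Ngozi is living and takes 1/15.
Ebele is living and takes 1/15.
Adaeze predeceased; the 1/15 allotted to Adaeze's branch passes to Adaeze's issue by representation.
The 1/15 is divided into 2 equal shares of 1/30 among Segun, Lanre.
Segun predeceased; the 1/30 allotted to Segun's branch passes to Segun's issue by representation.
Morounke is the sole taker at this level and receives the full 1/30.
Lanre is living and takes 1/30.
Folake is living and takes 1/5.
Chidinma is living and takes 1/5.
Ronke is living and takes 1/5.
Ifeoma predeceased; the 1/5 allotted to Ifeoma's branch passes to Ifeoma's issue by representation.
The 1/5 is divided into 3 equal shares of 1/15 among Yetunde, Temitope, Bankole.
Yetunde is living and takes 1/15.
Temitope is living and takes 1/15.
Bankole is living and takes 1/15.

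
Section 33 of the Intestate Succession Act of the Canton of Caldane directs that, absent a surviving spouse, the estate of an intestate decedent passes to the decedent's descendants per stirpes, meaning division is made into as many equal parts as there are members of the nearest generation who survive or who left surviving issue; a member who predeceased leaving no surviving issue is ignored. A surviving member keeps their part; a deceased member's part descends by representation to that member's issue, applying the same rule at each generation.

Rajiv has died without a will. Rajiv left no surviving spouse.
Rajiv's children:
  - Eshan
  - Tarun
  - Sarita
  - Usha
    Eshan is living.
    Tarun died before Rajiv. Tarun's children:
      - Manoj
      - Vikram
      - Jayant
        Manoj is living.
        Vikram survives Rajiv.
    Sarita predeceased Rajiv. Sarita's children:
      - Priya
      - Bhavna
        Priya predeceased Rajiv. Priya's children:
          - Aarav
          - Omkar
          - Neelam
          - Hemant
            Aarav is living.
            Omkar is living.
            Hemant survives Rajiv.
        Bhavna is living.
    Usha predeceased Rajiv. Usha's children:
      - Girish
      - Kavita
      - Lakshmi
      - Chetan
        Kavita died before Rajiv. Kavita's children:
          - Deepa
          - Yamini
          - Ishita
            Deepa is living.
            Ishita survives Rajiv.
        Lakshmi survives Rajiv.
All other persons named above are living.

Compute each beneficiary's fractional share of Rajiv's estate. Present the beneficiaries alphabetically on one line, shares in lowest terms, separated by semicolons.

Aarav 1/32; Bhavna 1/8; Chetan 1/16; Deepa 1/48; Eshan 1/4; Girish 1/16; Hemant 1/32; Ishita 1/48; Jayant 1/12; Lakshmi 1/16; Manoj 1/12; Neelam 1/32; Omkar 1/32; Vikram 1/12; Yamini 1/48

There is no surviving spouse, so the entire estate passes to Rajiv's descendants per stirpes.
The estate is divided into 4 equal shares of 1/4 among Eshan, Tarun, Sarita, Usha.
Eshan is living and takes 1/4.
Tarun predeceased; the 1/4 allotted to Tarun's branch passes to Tarun's issue by representation.
The 1/4 is divided into 3 equal shares of 1/12 among Manoj, Vikram, Jayant.
Manoj is living and takes 1/12.
Vikram is living and takes 1/12.
Jayant is living and takes 1/12.
Sarita predeceased; the 1/4 allotted to Sarita's branch passes to Sarita's issue by representation.
The 1/4 is divided into 2 equal shares of 1/8 among Priya, Bhavna.
Priya predeceased; the 1/8 allotted to Priya's branch passes to Priya's issue by representation.
The 1/8 is divided into 4 equal shares of 1/32 among Aarav, Omkar, Neelam, Hemant.
Aarav is living and takes 1/32.
Omkar is living and takes 1/32.
Neelam is living and takes 1/32.
Hemant is living and takes 1/32.
Bhavna is living and takes 1/8.
Usha predeceased; the 1/4 allotted to Usha's branch passes to Usha's issue by representation.
The 1/4 is divided into 4 equal shares of 1/16 among Girish, Kavita, Lakshmi, Chetan.
Girish is living and takes 1/16.
Kavita predeceased; the 1/16 allotted to Kavita's branch passes to Kavita's issue by representation.
The 1/16 is divided into 3 equal shares of 1/48 among Deepa, Yamini, Ishita.
Deepa is living and takes 1/48.
Yamini is living and takes 1/48.
Ishita is living and takes 1/48.
Lakshmi is living and takes 1/16.
Chetan is living and takes 1/16.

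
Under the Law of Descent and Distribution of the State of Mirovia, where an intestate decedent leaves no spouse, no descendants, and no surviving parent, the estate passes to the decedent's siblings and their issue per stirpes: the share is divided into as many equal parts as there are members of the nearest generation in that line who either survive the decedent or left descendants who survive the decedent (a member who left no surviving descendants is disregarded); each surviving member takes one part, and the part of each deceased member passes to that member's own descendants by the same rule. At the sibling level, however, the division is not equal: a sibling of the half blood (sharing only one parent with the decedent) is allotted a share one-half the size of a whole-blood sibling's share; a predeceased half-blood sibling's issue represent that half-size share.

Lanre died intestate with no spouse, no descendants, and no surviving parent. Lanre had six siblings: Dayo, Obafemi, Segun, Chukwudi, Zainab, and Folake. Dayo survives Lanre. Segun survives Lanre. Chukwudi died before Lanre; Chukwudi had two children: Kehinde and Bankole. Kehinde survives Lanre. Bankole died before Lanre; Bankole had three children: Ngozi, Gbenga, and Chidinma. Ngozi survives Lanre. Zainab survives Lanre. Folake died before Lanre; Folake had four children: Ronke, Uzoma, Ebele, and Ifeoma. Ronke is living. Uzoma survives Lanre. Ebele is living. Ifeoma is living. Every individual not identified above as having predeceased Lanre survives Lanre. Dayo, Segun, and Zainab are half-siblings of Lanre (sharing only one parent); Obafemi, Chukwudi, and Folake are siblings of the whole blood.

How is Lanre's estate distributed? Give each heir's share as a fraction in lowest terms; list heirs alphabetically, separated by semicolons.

Chidinma 1/27; Dayo 1/9; Ebele 1/18; Gbenga 1/27; Ifeoma 1/18; Kehinde 1/9; Ngozi 1/27; Obafemi 2/9; Ronke 1/18; Segun 1/9; Uzoma 1/18; Zainab 1/9

No spouse, descendants, or parent survives, so the estate passes to Lanre's siblings per stirpes.
Half-blood siblings count for one-half the weight of whole-blood siblings at the initial division.
Dividing 1 in proportion to weights (total weight 9/2): Dayo (weight 1/2) → 1/9; Obafemi (weight 1) → 2/9; Segun (weight 1/2) → 1/9; Chukwudi (weight 1) → 2/9; Zainab (weight 1/2) → 1/9; Folake (weight 1) → 2/9.
Dayo is living and takes 1/9.
Obafemi is living and takes 2/9.
Segun is living and takes 1/9.
Chukwudi predeceased; the 2/9 allotted to Chukwudi's branch passes to Chukwudi's issue by representation.
The 2/9 is divided into 2 equal shares of 1/9 among Kehinde, Bankole.
Kehinde is living and takes 1/9.
Bankole predeceased; the 1/9 allotted to Bankole's branch passes to Bankole's issue by representation.
The 1/9 is divided into 3 equal shares of 1/27 among Ngozi, Gbenga, Chidinma.
Ngozi is living and takes 1/27.
Gbenga is living and takes 1/27.
Chidinma is living and takes 1/27.
Zainab is living and takes 1/9.
Folake predeceased; the 2/9 allotted to Folake's branch passes to Folake's issue by representation.
The 2/9 is divided into 4 equal shares of 1/18 among Ronke, Uzoma, Ebele, Ifeoma.
Ronke is living and takes 1/18.
Uzoma is living and takes 1/18.
Ebele is living and takes 1/18.
Ifeoma is living and takes 1/18.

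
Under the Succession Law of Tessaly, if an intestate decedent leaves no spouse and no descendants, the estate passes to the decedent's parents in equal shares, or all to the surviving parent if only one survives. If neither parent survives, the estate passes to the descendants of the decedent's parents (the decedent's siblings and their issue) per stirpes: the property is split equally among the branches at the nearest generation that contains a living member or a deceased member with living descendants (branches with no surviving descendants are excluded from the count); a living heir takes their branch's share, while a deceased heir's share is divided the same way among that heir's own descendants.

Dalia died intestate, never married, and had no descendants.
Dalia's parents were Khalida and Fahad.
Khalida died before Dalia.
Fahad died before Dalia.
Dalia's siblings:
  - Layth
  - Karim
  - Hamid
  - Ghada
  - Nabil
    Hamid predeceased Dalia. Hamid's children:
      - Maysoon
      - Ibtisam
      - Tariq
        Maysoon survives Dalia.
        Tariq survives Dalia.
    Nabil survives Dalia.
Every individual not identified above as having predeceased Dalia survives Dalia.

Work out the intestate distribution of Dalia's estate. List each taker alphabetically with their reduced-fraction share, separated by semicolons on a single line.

Ghada 1/5; Ibtisam 1/15; Karim 1/5; Layth 1/5; Maysoon 1/15; Nabil 1/5; Tariq 1/15

Neither parent survives and there are no descendants, so the estate passes to Dalia's siblings and their issue per stirpes.
The estate is divided into 5 equal shares of 1/5 among Layth, Karim, Hamid, Ghada, Nabil.
Layth is living and takes 1/5.
Karim is living and takes 1/5.
Hamid predeceased; the 1/5 allotted to Hamid's branch passes to Hamid's issue by representation.
The 1/5 is divided into 3 equal shares of 1/15 among Maysoon, Ibtisam, Tariq.
Maysoon is living and takes 1/15.
Ibtisam is living and takes 1/15.
Tariq is living and takes 1/15.
Ghada is living and takes 1/5.
Nabil is living and takes 1/5.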